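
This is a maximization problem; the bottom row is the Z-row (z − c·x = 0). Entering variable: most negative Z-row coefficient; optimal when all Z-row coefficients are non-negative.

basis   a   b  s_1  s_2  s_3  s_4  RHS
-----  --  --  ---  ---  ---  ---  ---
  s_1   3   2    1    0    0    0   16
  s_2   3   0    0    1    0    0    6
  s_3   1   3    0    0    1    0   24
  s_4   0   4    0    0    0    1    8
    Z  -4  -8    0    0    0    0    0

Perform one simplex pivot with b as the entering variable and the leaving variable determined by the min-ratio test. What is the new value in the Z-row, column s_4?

2

Ratio test on column b — row 1: 16/2 = 8; row 2: entry 0 ≤ 0; row 3: 24/3 = 8; row 4: 8/4 = 2. Minimum is 2 at row 4 (s_4 leaves); pivot element 4.
Divide row 4 by 4; eliminate column b from the other rows.
Z-row update in column s_4: 0 − (-8)·(1/4) = 2.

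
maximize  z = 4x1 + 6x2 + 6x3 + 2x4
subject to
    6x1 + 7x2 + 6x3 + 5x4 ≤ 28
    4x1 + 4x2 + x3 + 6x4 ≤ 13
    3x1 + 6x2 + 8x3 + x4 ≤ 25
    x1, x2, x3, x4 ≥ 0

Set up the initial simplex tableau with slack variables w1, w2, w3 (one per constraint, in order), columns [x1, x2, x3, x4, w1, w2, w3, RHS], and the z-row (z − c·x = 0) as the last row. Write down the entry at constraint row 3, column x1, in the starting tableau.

3

Constraint 3 has coefficient 3 on x1.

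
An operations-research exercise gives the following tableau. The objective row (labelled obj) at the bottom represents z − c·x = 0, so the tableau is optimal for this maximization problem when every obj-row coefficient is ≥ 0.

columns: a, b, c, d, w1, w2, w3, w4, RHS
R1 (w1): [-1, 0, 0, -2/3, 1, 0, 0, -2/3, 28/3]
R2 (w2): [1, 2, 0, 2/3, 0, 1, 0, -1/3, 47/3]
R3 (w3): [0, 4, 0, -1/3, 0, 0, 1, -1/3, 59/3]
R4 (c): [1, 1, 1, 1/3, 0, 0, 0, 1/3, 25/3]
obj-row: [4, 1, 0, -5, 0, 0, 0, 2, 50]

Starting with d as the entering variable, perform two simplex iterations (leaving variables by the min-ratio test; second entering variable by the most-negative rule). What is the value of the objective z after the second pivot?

168

Ratio test on column d — row 1: entry -2/3 ≤ 0; row 2: (47/3)/(2/3) = 47/2; row 3: entry -1/3 ≤ 0; row 4: (25/3)/(1/3) = 25. Minimum is 47/2 at row 2 (w2 leaves); pivot element 2/3.
Pivot on row 2; the obj-row RHS becomes 50 − (-5)·(47/2) = 335/2.
Next entering variable (most negative obj-row entry -1/2): w4.
Ratio test on column w4 — row 1: entry -1 ≤ 0; row 2: entry -1/2 ≤ 0; row 3: entry -1/2 ≤ 0; row 4: (1/2)/(1/2) = 1. Minimum is 1 at row 4 (c leaves); pivot element 1/2.
After the second pivot the obj-row RHS is 335/2 − (-1/2)·1 = 168.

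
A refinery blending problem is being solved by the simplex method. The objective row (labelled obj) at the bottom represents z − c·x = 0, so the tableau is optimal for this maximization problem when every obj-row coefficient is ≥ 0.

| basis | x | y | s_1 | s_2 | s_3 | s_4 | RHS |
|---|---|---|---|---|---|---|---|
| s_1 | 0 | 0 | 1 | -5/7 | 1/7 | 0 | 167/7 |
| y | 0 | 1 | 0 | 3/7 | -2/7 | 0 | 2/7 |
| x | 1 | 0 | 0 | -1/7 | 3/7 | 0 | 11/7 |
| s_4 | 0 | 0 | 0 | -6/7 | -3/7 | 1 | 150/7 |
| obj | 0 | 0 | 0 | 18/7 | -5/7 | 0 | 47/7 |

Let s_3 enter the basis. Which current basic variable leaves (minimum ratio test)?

Column s_3 entries and ratios — s_1: (167/7)/(1/7) = 167; y: -2/7 ≤ 0, skip; x: (11/7)/(3/7) = 11/3; s_4: -3/7 ≤ 0, skip.
Smallest ratio is 11/3 in the row of x, so x leaves.

x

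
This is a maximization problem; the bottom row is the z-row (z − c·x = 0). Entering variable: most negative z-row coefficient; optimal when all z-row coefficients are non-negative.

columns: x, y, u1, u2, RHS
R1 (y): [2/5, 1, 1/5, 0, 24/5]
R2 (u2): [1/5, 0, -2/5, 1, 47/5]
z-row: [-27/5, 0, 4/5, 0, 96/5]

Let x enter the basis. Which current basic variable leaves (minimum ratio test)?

Column x entries and ratios — y: (24/5)/(2/5) = 12; u2: (47/5)/(1/5) = 47.
Smallest ratio is 12 in the row of y, so y leaves.

y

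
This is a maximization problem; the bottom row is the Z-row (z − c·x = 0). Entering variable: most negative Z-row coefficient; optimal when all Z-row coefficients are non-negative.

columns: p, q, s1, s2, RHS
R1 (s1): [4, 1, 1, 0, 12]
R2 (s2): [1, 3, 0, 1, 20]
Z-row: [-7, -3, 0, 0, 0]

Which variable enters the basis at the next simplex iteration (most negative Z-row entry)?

p

Negative Z-row entries: p: -7, q: -3.
The most negative is -7 in column p, so p enters.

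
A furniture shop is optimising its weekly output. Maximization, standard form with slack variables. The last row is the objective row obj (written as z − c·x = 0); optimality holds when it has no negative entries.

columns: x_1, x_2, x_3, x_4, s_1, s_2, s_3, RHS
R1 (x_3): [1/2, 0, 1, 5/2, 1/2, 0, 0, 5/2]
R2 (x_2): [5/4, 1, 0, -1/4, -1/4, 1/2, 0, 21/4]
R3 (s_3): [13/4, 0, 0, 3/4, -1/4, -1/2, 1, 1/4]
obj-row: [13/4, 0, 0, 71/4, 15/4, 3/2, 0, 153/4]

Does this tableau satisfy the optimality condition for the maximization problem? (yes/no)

Every obj-row coefficient is ≥ 0, so the tableau is optimal.

yes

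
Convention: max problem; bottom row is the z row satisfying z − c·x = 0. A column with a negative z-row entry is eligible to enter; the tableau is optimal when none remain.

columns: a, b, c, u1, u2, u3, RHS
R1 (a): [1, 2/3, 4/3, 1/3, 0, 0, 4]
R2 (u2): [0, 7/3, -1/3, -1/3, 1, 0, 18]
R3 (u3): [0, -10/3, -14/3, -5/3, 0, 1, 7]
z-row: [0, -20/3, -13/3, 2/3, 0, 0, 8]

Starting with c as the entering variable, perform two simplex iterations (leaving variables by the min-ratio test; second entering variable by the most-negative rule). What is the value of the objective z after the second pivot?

Ratio test on column c — row 1: 4/(4/3) = 3; row 2: entry -1/3 ≤ 0; row 3: entry -14/3 ≤ 0. Minimum is 3 at row 1 (a leaves); pivot element 4/3.
Pivot on row 1; the z-row RHS becomes 8 − (-13/3)·3 = 21.
Next entering variable (most negative z-row entry -9/2): b.
Ratio test on column b — row 1: 3/(1/2) = 6; row 2: 19/(5/2) = 38/5; row 3: entry -1 ≤ 0. Minimum is 6 at row 1 (c leaves); pivot element 1/2.
After the second pivot the z-row RHS is 21 − (-9/2)·6 = 48.

48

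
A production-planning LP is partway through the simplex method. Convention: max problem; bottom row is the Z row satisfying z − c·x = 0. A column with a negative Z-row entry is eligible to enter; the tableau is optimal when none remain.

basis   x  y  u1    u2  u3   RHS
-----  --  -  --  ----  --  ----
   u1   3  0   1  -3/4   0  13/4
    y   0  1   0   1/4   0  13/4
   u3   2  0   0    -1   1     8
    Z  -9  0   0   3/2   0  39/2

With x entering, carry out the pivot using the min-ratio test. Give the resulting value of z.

Ratio test on column x — row 1: (13/4)/3 = 13/12; row 2: entry 0 ≤ 0; row 3: 8/2 = 4. Minimum is 13/12 at row 1 (u1 leaves); pivot element 3.
Pivot on row 1; the Z-row RHS becomes 39/2 − (-9)·(13/12) = 117/4.

117/4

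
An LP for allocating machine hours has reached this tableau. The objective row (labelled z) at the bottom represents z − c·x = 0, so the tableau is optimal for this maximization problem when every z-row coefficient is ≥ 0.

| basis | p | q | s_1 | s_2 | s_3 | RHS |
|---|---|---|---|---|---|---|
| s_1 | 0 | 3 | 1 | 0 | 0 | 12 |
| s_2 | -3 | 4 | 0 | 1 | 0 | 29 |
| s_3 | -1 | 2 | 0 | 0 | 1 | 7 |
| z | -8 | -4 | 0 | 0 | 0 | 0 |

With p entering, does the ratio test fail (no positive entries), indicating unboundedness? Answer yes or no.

yes

Every constraint-row entry in column p is ≤ 0, so increasing p is unbounded.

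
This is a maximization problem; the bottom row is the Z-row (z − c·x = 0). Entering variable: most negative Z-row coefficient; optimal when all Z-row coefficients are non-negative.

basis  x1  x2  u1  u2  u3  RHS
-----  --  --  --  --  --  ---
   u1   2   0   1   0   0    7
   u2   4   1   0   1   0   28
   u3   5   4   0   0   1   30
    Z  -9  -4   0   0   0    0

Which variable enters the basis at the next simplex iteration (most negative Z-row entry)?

x1

Negative Z-row entries: x1: -9, x2: -4.
The most negative is -9 in column x1, so x1 enters.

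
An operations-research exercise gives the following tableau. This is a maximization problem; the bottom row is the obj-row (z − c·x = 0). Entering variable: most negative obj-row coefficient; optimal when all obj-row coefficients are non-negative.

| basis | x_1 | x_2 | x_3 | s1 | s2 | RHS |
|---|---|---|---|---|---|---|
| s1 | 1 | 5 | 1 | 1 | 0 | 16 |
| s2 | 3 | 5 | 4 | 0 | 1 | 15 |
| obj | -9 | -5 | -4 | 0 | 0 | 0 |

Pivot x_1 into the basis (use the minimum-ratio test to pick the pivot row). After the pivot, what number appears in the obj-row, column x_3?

8

Ratio test on column x_1 — row 1: 16/1 = 16; row 2: 15/3 = 5. Minimum is 5 at row 2 (s2 leaves); pivot element 3.
Divide row 2 by 3; eliminate column x_1 from the other rows.
obj-row update in column x_3: -4 − (-9)·(4/3) = 8.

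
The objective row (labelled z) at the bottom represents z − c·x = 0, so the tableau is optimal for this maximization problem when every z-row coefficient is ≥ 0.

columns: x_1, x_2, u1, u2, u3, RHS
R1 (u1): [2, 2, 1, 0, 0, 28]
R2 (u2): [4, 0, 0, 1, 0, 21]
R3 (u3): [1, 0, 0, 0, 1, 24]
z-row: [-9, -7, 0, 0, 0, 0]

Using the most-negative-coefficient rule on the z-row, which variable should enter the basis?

Negative z-row entries: x_1: -9, x_2: -7.
The most negative is -9 in column x_1, so x_1 enters.

x_1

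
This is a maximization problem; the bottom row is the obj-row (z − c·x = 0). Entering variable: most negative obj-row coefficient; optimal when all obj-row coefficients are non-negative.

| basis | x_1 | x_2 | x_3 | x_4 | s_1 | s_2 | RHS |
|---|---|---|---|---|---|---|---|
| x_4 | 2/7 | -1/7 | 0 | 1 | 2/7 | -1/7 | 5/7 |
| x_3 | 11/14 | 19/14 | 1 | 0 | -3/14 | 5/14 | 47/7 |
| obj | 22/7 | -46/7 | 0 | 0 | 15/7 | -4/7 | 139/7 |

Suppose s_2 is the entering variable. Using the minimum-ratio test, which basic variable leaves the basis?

x_3

Column s_2 entries and ratios — x_4: -1/7 ≤ 0, skip; x_3: (47/7)/(5/14) = 94/5.
Smallest ratio is 94/5 in the row of x_3, so x_3 leaves.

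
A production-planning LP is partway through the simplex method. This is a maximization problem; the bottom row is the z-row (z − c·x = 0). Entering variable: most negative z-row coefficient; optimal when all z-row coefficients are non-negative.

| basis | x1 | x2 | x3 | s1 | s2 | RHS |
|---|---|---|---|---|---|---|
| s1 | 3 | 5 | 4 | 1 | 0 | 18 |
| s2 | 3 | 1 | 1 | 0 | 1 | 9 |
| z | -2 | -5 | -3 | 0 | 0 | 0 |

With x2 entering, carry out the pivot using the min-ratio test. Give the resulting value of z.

Ratio test on column x2 — row 1: 18/5 = 18/5; row 2: 9/1 = 9. Minimum is 18/5 at row 1 (s1 leaves); pivot element 5.
Pivot on row 1; the z-row RHS becomes 0 − (-5)·(18/5) = 18.

18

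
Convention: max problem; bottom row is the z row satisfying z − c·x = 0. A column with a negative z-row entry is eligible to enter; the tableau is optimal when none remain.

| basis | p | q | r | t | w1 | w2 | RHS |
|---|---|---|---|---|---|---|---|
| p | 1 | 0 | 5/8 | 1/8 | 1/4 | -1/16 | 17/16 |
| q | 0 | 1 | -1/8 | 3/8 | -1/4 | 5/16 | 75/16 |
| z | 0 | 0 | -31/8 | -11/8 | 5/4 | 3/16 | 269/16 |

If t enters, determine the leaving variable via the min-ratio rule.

p

Column t entries and ratios — p: (17/16)/(1/8) = 17/2; q: (75/16)/(3/8) = 25/2.
Smallest ratio is 17/2 in the row of p, so p leaves.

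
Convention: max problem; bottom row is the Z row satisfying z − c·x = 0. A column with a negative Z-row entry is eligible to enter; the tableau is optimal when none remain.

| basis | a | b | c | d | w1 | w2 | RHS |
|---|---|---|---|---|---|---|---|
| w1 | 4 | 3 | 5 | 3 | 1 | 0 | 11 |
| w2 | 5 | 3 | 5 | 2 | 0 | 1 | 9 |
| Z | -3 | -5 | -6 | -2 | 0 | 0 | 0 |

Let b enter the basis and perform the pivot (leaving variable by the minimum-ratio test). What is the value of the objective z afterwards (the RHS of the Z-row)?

Ratio test on column b — row 1: 11/3 = 11/3; row 2: 9/3 = 3. Minimum is 3 at row 2 (w2 leaves); pivot element 3.
Pivot on row 2; the Z-row RHS becomes 0 − (-5)·3 = 15.

15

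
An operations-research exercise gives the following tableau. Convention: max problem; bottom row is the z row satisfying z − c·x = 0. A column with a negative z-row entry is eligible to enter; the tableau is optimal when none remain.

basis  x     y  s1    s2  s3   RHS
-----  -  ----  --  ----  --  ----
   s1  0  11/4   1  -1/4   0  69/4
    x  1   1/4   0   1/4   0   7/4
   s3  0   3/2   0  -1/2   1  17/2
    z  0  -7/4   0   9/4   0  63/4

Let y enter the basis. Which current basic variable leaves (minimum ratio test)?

s3

Column y entries and ratios — s1: (69/4)/(11/4) = 69/11; x: (7/4)/(1/4) = 7; s3: (17/2)/(3/2) = 17/3.
Smallest ratio is 17/3 in the row of s3, so s3 leaves.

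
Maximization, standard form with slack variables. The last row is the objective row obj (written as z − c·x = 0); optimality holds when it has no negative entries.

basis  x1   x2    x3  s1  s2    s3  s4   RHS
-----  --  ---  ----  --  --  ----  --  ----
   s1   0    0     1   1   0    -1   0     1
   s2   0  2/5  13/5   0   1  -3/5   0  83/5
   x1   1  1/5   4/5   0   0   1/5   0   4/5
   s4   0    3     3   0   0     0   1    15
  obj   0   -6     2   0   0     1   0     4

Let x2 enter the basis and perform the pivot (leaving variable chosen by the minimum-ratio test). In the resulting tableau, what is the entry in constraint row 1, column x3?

Ratio test on column x2 — row 1: entry 0 ≤ 0; row 2: (83/5)/(2/5) = 83/2; row 3: (4/5)/(1/5) = 4; row 4: 15/3 = 5. Minimum is 4 at row 3 (x1 leaves); pivot element 1/5.
Divide row 3 by 1/5; eliminate column x2 from the other rows.
Row 1 update in column x3: 1 − 0·4 = 1.

1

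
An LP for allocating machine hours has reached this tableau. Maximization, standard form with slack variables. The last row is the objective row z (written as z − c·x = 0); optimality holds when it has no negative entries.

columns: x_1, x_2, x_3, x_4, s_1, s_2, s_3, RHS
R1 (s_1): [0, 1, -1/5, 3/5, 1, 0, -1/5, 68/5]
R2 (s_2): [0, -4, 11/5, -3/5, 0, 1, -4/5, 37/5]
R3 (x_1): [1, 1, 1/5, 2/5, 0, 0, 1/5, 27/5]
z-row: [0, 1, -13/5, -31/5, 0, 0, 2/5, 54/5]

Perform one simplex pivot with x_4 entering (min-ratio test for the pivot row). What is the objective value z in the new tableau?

189/2

Ratio test on column x_4 — row 1: (68/5)/(3/5) = 68/3; row 2: entry -3/5 ≤ 0; row 3: (27/5)/(2/5) = 27/2. Minimum is 27/2 at row 3 (x_1 leaves); pivot element 2/5.
Pivot on row 3; the z-row RHS becomes 54/5 − (-31/5)·(27/2) = 189/2.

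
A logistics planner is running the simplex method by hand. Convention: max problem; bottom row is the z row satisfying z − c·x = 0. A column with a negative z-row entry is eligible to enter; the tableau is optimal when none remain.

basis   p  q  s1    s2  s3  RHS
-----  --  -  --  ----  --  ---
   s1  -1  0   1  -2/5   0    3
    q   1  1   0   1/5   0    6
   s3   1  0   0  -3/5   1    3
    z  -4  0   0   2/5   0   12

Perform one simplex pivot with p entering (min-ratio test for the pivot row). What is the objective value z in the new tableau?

24

Ratio test on column p — row 1: entry -1 ≤ 0; row 2: 6/1 = 6; row 3: 3/1 = 3. Minimum is 3 at row 3 (s3 leaves); pivot element 1.
Pivot on row 3; the z-row RHS becomes 12 − (-4)·3 = 24.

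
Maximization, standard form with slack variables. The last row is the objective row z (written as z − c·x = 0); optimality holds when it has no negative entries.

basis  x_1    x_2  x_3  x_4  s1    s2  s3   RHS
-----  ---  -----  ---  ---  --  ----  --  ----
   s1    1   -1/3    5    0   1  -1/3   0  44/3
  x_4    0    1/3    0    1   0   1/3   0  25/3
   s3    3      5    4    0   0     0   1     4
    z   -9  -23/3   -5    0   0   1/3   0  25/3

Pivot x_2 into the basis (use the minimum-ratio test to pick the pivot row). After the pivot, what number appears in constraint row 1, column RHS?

Ratio test on column x_2 — row 1: entry -1/3 ≤ 0; row 2: (25/3)/(1/3) = 25; row 3: 4/5 = 4/5. Minimum is 4/5 at row 3 (s3 leaves); pivot element 5.
Divide row 3 by 5; eliminate column x_2 from the other rows.
Row 1 update in column RHS: 44/3 − (-1/3)·(4/5) = 224/15.

224/15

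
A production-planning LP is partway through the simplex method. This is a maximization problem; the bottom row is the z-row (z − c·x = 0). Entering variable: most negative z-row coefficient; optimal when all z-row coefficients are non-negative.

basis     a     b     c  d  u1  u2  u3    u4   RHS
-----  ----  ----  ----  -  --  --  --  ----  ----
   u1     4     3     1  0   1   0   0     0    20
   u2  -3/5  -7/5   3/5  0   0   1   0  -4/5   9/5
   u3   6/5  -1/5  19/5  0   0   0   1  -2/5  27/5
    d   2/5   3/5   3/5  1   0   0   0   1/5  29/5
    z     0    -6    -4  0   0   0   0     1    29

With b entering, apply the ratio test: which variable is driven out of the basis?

u1

Column b entries and ratios — u1: 20/3 = 20/3; u2: -7/5 ≤ 0, skip; u3: -1/5 ≤ 0, skip; d: (29/5)/(3/5) = 29/3.
Smallest ratio is 20/3 in the row of u1, so u1 leaves.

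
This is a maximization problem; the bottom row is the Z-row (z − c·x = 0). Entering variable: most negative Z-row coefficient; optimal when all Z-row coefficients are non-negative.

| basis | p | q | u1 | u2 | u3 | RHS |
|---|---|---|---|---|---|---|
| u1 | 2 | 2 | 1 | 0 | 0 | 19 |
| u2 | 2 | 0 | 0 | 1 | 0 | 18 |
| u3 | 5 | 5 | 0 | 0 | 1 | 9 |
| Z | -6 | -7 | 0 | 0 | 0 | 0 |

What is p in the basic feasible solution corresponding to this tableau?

p is not in the basis, so in the current basic feasible solution p = 0.

0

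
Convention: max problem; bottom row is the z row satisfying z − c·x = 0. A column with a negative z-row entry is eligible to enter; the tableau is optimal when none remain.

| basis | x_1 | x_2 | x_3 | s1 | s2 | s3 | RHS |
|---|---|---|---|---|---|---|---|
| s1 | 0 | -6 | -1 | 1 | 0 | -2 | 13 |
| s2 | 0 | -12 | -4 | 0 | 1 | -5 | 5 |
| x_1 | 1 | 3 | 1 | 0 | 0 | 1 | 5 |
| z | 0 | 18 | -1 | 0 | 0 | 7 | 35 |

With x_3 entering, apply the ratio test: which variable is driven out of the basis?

x_1

Column x_3 entries and ratios — s1: -1 ≤ 0, skip; s2: -4 ≤ 0, skip; x_1: 5/1 = 5.
Smallest ratio is 5 in the row of x_1, so x_1 leaves.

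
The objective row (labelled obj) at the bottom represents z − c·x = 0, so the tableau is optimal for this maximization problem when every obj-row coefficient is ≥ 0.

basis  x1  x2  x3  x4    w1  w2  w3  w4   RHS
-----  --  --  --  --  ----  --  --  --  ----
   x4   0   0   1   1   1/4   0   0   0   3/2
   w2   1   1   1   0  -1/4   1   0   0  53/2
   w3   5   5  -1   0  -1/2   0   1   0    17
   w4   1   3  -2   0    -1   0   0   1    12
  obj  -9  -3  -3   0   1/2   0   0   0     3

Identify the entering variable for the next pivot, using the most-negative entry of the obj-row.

x1

Negative obj-row entries: x1: -9, x2: -3, x3: -3.
The most negative is -9 in column x1, so x1 enters.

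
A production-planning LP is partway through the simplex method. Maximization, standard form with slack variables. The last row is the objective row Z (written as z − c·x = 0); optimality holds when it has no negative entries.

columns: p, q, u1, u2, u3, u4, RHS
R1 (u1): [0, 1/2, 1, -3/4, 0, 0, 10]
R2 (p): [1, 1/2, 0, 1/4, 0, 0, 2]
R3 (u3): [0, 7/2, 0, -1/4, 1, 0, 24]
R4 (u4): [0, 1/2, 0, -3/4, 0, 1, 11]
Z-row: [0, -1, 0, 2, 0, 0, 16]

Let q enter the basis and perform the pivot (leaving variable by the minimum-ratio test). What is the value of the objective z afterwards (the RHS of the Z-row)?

20

Ratio test on column q — row 1: 10/(1/2) = 20; row 2: 2/(1/2) = 4; row 3: 24/(7/2) = 48/7; row 4: 11/(1/2) = 22. Minimum is 4 at row 2 (p leaves); pivot element 1/2.
Pivot on row 2; the Z-row RHS becomes 16 − (-1)·4 = 20.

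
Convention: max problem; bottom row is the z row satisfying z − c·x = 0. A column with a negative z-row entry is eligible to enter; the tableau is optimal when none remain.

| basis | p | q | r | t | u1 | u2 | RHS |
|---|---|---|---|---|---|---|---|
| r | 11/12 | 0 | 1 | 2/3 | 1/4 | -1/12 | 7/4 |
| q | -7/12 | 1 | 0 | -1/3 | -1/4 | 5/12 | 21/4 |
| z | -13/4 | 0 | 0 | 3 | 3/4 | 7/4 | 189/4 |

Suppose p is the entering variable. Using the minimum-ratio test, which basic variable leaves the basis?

r

Column p entries and ratios — r: (7/4)/(11/12) = 21/11; q: -7/12 ≤ 0, skip.
Smallest ratio is 21/11 in the row of r, so r leaves.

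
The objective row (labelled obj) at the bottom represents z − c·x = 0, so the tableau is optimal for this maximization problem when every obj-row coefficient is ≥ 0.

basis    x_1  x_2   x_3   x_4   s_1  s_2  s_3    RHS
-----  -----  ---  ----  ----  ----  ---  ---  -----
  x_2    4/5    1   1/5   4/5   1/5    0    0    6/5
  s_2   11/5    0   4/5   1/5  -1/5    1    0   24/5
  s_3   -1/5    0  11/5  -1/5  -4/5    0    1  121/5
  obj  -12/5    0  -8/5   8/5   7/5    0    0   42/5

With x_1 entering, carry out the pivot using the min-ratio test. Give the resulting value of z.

12

Ratio test on column x_1 — row 1: (6/5)/(4/5) = 3/2; row 2: (24/5)/(11/5) = 24/11; row 3: entry -1/5 ≤ 0. Minimum is 3/2 at row 1 (x_2 leaves); pivot element 4/5.
Pivot on row 1; the obj-row RHS becomes 42/5 − (-12/5)·(3/2) = 12.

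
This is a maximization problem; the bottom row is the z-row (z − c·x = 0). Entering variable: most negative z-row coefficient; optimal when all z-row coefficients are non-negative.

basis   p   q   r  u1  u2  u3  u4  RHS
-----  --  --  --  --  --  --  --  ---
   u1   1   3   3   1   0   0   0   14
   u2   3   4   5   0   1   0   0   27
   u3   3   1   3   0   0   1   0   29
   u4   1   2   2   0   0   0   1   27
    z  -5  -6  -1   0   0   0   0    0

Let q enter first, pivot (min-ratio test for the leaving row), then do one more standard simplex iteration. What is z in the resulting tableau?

Ratio test on column q — row 1: 14/3 = 14/3; row 2: 27/4 = 27/4; row 3: 29/1 = 29; row 4: 27/2 = 27/2. Minimum is 14/3 at row 1 (u1 leaves); pivot element 3.
Pivot on row 1; the z-row RHS becomes 0 − (-6)·(14/3) = 28.
Next entering variable (most negative z-row entry -3): p.
Ratio test on column p — row 1: (14/3)/(1/3) = 14; row 2: (25/3)/(5/3) = 5; row 3: (73/3)/(8/3) = 73/8; row 4: (53/3)/(1/3) = 53. Minimum is 5 at row 2 (u2 leaves); pivot element 5/3.
After the second pivot the z-row RHS is 28 − (-3)·5 = 43.

43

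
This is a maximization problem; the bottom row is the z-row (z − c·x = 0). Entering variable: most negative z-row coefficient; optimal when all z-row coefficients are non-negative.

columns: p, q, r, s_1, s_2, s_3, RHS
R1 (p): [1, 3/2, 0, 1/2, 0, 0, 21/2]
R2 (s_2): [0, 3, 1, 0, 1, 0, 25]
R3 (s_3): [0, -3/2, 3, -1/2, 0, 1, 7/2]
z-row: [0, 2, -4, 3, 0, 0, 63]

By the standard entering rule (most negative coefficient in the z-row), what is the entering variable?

r

Negative z-row entries: r: -4.
The most negative is -4 in column r, so r enters.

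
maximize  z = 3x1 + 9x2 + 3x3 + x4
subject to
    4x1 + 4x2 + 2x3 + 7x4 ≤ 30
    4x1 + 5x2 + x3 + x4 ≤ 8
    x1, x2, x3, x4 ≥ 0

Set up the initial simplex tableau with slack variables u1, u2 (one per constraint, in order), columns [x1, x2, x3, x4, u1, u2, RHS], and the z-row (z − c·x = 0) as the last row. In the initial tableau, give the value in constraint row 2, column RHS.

8

The RHS of constraint 2 is b_2 = 8.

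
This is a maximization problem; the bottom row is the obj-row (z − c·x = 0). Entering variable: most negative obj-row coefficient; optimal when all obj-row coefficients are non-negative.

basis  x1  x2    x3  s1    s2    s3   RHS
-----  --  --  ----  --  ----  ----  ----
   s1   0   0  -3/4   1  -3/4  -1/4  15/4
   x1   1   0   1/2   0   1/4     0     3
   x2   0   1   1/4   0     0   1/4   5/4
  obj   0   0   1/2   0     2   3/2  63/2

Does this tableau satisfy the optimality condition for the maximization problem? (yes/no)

Every obj-row coefficient is ≥ 0, so the tableau is optimal.

yes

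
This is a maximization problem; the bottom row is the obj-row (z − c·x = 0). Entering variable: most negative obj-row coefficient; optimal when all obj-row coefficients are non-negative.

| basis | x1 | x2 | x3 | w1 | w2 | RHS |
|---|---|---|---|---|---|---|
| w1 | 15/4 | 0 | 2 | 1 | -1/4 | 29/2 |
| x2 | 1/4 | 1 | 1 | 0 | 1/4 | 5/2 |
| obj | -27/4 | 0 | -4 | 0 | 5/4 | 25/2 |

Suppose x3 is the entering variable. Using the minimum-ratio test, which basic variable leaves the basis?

x2

Column x3 entries and ratios — w1: (29/2)/2 = 29/4; x2: (5/2)/1 = 5/2.
Smallest ratio is 5/2 in the row of x2, so x2 leaves.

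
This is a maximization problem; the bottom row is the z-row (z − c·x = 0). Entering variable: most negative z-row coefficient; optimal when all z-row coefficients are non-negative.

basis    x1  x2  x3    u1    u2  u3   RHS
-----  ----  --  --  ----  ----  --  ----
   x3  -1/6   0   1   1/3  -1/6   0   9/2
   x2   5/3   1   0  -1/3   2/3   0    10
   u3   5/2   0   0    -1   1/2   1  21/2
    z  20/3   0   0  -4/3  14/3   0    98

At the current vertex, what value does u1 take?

u1 is not in the basis, so in the current basic feasible solution u1 = 0.

0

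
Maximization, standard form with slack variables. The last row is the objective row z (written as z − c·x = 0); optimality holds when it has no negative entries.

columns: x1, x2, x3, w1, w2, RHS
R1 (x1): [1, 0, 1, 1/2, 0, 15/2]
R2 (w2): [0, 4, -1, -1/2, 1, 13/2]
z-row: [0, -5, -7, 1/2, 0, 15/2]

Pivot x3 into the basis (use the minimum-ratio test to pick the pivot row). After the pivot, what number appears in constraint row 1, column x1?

1

Ratio test on column x3 — row 1: (15/2)/1 = 15/2; row 2: entry -1 ≤ 0. Minimum is 15/2 at row 1 (x1 leaves); pivot element 1.
Divide row 1 by 1; eliminate column x3 from the other rows.
In the new row 1, the x1 entry is the old entry divided by the pivot: 1/1 = 1.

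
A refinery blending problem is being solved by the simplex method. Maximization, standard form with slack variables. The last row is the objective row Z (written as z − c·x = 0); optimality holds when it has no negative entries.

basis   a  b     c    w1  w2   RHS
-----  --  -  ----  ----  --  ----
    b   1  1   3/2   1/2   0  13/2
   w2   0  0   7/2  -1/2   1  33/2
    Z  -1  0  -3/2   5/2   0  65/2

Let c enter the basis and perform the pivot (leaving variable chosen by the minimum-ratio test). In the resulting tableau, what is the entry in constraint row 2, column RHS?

Ratio test on column c — row 1: (13/2)/(3/2) = 13/3; row 2: (33/2)/(7/2) = 33/7. Minimum is 13/3 at row 1 (b leaves); pivot element 3/2.
Divide row 1 by 3/2; eliminate column c from the other rows.
Row 2 update in column RHS: 33/2 − (7/2)·(13/3) = 4/3.

4/3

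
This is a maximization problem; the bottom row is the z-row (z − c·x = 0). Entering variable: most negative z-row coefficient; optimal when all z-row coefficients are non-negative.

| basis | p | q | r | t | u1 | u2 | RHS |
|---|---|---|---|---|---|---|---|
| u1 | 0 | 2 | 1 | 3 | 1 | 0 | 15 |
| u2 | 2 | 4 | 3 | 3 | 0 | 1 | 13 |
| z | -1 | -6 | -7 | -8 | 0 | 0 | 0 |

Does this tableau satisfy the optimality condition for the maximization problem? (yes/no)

no

The z-row has a negative entry -8 in column t, so it is not optimal.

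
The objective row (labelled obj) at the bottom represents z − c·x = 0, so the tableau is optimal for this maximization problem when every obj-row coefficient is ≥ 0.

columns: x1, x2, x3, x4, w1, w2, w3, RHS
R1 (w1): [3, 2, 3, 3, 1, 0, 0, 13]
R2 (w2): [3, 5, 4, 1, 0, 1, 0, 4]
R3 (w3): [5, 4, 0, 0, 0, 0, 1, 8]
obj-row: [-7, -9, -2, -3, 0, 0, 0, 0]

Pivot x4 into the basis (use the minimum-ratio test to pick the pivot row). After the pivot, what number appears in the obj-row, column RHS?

Ratio test on column x4 — row 1: 13/3 = 13/3; row 2: 4/1 = 4; row 3: entry 0 ≤ 0. Minimum is 4 at row 2 (w2 leaves); pivot element 1.
Divide row 2 by 1; eliminate column x4 from the other rows.
obj-row update in column RHS: 0 − (-3)·4 = 12.

12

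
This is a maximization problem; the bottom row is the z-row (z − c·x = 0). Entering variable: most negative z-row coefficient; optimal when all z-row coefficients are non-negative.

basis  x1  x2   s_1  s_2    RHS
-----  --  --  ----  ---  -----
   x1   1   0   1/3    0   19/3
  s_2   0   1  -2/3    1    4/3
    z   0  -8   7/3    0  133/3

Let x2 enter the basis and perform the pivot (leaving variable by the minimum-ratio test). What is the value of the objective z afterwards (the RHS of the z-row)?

Ratio test on column x2 — row 1: entry 0 ≤ 0; row 2: (4/3)/1 = 4/3. Minimum is 4/3 at row 2 (s_2 leaves); pivot element 1.
Pivot on row 2; the z-row RHS becomes 133/3 − (-8)·(4/3) = 55.

55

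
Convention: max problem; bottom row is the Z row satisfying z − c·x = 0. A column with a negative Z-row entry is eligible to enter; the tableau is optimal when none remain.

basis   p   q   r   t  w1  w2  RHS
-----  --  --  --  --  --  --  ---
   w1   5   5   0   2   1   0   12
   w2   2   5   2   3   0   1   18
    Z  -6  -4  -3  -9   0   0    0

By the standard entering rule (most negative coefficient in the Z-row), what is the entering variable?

t

Negative Z-row entries: p: -6, q: -4, r: -3, t: -9.
The most negative is -9 in column t, so t enters.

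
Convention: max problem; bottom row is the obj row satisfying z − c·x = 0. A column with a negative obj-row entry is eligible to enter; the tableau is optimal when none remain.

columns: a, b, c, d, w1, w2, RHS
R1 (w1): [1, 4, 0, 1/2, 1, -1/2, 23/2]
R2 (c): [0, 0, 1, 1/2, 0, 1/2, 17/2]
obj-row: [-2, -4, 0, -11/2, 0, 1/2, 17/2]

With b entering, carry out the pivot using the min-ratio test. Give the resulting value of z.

20

Ratio test on column b — row 1: (23/2)/4 = 23/8; row 2: entry 0 ≤ 0. Minimum is 23/8 at row 1 (w1 leaves); pivot element 4.
Pivot on row 1; the obj-row RHS becomes 17/2 − (-4)·(23/8) = 20.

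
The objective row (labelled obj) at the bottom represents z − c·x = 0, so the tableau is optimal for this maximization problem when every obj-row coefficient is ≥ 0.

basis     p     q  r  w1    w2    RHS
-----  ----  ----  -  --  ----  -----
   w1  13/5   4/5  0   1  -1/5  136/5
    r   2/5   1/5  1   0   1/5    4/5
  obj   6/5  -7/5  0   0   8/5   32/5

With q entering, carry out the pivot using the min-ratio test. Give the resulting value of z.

12

Ratio test on column q — row 1: (136/5)/(4/5) = 34; row 2: (4/5)/(1/5) = 4. Minimum is 4 at row 2 (r leaves); pivot element 1/5.
Pivot on row 2; the obj-row RHS becomes 32/5 − (-7/5)·4 = 12.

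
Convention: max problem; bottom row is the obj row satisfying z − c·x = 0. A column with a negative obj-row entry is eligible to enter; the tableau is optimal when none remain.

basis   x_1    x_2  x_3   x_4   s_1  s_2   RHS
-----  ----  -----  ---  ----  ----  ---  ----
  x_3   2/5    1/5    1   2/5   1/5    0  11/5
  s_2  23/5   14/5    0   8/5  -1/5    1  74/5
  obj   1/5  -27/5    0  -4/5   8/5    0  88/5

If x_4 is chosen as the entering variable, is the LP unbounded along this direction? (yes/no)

no

Column x_4 has positive entries in row(s) 1, 2, so the ratio test bounds it — not unbounded.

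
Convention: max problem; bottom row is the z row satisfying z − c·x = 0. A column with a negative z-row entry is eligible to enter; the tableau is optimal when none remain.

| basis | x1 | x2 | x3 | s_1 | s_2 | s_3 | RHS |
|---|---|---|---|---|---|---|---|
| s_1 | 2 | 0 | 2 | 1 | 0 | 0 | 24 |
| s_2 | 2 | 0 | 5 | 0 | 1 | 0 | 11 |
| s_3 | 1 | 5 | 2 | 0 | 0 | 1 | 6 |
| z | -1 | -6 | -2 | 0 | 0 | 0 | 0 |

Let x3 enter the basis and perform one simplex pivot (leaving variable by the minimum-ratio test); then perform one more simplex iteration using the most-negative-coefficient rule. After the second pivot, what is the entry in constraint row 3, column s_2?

Ratio test on column x3 — row 1: 24/2 = 12; row 2: 11/5 = 11/5; row 3: 6/2 = 3. Minimum is 11/5 at row 2 (s_2 leaves); pivot element 5.
Divide row 2 by 5; eliminate column x3 from the other rows.
Second iteration: most negative z-row entry is -6 in column x2, so x2 enters.
Ratio test on column x2 — row 1: entry 0 ≤ 0; row 2: entry 0 ≤ 0; row 3: (8/5)/5 = 8/25. Minimum is 8/25 at row 3 (s_3 leaves); pivot element 5.
Divide row 3 by 5; eliminate column x2 from the other rows.
After both pivots, the entry at constraint row 3, column s_2 is -2/25.

-2/25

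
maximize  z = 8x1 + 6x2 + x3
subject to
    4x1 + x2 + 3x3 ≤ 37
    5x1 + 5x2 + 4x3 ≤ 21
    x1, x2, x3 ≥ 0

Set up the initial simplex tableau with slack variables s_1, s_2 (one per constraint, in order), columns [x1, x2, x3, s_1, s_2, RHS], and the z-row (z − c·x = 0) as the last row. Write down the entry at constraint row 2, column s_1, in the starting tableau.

0

Slack s_1 belongs to constraint 1; its column is the unit vector e_1, so the entry in row 2 is 0.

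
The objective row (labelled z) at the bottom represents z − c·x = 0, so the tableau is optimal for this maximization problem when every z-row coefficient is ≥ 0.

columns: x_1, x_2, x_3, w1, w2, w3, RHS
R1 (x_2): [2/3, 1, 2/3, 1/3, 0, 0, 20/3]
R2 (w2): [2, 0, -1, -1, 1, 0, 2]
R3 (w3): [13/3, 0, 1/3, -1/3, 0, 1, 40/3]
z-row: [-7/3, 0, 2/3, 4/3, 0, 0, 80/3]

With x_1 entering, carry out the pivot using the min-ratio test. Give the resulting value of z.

Ratio test on column x_1 — row 1: (20/3)/(2/3) = 10; row 2: 2/2 = 1; row 3: (40/3)/(13/3) = 40/13. Minimum is 1 at row 2 (w2 leaves); pivot element 2.
Pivot on row 2; the z-row RHS becomes 80/3 − (-7/3)·1 = 29.

29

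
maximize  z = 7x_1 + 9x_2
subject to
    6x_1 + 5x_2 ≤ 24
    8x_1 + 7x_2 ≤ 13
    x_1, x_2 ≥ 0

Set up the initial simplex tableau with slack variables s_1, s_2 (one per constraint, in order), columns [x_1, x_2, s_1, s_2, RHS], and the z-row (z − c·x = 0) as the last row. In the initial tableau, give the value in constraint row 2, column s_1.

0

Slack s_1 belongs to constraint 1; its column is the unit vector e_1, so the entry in row 2 is 0.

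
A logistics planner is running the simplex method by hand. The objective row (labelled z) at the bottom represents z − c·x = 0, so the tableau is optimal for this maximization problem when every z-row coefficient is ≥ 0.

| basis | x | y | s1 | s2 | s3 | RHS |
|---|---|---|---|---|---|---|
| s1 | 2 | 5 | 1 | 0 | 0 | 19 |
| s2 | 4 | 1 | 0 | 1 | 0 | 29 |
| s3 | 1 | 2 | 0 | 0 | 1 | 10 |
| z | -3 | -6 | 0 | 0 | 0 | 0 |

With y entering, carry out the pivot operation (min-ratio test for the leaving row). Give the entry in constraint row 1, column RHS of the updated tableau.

Ratio test on column y — row 1: 19/5 = 19/5; row 2: 29/1 = 29; row 3: 10/2 = 5. Minimum is 19/5 at row 1 (s1 leaves); pivot element 5.
Divide row 1 by 5; eliminate column y from the other rows.
In the new row 1, the RHS entry is the old entry divided by the pivot: 19/5 = 19/5.

19/5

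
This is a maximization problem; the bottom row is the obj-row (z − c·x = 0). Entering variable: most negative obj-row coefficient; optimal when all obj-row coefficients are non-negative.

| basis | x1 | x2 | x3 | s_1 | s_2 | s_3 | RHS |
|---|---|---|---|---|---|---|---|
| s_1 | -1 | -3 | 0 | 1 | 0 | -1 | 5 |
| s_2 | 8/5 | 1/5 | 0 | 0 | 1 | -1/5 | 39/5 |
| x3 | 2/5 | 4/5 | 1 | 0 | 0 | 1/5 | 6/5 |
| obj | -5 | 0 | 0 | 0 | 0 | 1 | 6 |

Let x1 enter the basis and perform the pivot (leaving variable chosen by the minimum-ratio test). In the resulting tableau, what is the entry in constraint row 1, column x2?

-1

Ratio test on column x1 — row 1: entry -1 ≤ 0; row 2: (39/5)/(8/5) = 39/8; row 3: (6/5)/(2/5) = 3. Minimum is 3 at row 3 (x3 leaves); pivot element 2/5.
Divide row 3 by 2/5; eliminate column x1 from the other rows.
Row 1 update in column x2: -3 − (-1)·2 = -1.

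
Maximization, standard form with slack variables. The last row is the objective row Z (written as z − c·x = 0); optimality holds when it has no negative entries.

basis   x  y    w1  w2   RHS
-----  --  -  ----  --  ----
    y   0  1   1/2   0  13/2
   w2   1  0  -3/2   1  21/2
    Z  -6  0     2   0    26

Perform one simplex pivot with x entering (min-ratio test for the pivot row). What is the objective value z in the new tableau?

Ratio test on column x — row 1: entry 0 ≤ 0; row 2: (21/2)/1 = 21/2. Minimum is 21/2 at row 2 (w2 leaves); pivot element 1.
Pivot on row 2; the Z-row RHS becomes 26 − (-6)·(21/2) = 89.

89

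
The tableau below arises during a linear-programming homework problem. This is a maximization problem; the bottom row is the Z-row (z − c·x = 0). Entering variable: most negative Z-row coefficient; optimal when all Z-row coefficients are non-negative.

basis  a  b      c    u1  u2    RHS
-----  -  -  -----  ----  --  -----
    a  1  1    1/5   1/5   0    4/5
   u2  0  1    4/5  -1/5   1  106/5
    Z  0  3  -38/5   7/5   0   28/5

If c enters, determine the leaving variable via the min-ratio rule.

Column c entries and ratios — a: (4/5)/(1/5) = 4; u2: (106/5)/(4/5) = 53/2.
Smallest ratio is 4 in the row of a, so a leaves.

a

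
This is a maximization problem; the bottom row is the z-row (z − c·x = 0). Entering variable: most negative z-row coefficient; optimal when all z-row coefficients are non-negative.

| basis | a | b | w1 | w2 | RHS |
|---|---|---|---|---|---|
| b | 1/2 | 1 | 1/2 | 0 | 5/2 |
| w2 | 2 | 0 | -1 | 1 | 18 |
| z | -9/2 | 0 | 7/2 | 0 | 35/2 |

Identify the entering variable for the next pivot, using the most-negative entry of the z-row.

Negative z-row entries: a: -9/2.
The most negative is -9/2 in column a, so a enters.

a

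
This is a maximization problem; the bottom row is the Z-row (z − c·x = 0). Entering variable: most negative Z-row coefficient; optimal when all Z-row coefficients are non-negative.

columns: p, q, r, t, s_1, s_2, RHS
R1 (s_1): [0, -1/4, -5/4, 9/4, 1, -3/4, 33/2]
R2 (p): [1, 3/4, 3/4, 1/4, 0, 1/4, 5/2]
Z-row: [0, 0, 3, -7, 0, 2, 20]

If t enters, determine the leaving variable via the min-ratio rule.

s_1

Column t entries and ratios — s_1: (33/2)/(9/4) = 22/3; p: (5/2)/(1/4) = 10.
Smallest ratio is 22/3 in the row of s_1, so s_1 leaves.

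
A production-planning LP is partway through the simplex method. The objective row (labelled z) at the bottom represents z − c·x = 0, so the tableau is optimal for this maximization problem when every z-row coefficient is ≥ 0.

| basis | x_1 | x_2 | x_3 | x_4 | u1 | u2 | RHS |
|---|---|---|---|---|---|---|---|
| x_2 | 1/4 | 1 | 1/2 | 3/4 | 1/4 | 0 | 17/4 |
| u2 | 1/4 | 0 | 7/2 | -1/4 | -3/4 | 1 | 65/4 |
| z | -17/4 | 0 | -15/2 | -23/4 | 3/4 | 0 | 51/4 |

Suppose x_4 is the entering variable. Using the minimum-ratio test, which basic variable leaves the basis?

x_2

Column x_4 entries and ratios — x_2: (17/4)/(3/4) = 17/3; u2: -1/4 ≤ 0, skip.
Smallest ratio is 17/3 in the row of x_2, so x_2 leaves.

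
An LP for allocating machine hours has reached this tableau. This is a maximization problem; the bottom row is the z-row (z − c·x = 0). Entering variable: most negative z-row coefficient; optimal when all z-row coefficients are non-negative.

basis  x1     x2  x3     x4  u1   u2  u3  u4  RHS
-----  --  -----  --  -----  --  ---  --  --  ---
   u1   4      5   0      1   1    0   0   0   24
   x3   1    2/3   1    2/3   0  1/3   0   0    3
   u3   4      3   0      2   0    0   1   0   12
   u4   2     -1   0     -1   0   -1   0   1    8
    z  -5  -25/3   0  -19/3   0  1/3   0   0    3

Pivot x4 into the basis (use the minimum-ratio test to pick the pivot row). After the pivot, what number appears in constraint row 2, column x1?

3/2

Ratio test on column x4 — row 1: 24/1 = 24; row 2: 3/(2/3) = 9/2; row 3: 12/2 = 6; row 4: entry -1 ≤ 0. Minimum is 9/2 at row 2 (x3 leaves); pivot element 2/3.
Divide row 2 by 2/3; eliminate column x4 from the other rows.
In the new row 2, the x1 entry is the old entry divided by the pivot: 1/(2/3) = 3/2.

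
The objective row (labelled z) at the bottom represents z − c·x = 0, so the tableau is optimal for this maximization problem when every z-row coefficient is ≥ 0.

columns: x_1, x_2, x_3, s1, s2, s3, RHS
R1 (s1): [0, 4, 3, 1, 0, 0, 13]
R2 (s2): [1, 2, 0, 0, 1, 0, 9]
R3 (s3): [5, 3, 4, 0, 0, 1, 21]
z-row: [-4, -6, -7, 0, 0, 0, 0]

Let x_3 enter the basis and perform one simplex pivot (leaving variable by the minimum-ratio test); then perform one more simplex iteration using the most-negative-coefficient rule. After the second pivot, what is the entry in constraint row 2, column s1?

Ratio test on column x_3 — row 1: 13/3 = 13/3; row 2: entry 0 ≤ 0; row 3: 21/4 = 21/4. Minimum is 13/3 at row 1 (s1 leaves); pivot element 3.
Divide row 1 by 3; eliminate column x_3 from the other rows.
Second iteration: most negative z-row entry is -4 in column x_1, so x_1 enters.
Ratio test on column x_1 — row 1: entry 0 ≤ 0; row 2: 9/1 = 9; row 3: (11/3)/5 = 11/15. Minimum is 11/15 at row 3 (s3 leaves); pivot element 5.
Divide row 3 by 5; eliminate column x_1 from the other rows.
After both pivots, the entry at constraint row 2, column s1 is 4/15.

4/15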